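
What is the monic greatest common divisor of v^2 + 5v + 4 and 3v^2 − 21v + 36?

1

Repeated division with remainder:
  v^2 + 5v + 4 = (1/3)(3v^2 − 21v + 36) + (12v − 8)
  3v^2 − 21v + 36 = ((1/4)v − 19/12)(12v − 8) + (70/3)
  12v − 8 = ((18/35)v − 12/35)(70/3) + (0)
The last nonzero remainder is the constant 70/3, so the polynomials are coprime and gcd = 1.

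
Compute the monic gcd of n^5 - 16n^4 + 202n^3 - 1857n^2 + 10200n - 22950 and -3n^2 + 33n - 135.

n^2 - 11n + 45

By polynomial division,
  n^5 - 16n^4 + 202n^3 - 1857n^2 + 10200n - 22950 = (-(1/3)n^3 + (5/3)n^2 - 34n + 170)(-3n^2 + 33n - 135) + (0)
Last nonzero remainder: -3n^2 + 33n - 135. Dividing through by -3 gives the monic gcd n^2 - 11n + 45.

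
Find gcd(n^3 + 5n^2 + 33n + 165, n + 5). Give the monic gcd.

Repeated division with remainder:
  n^3 + 5n^2 + 33n + 165 = (n^2 + 33)(n + 5) + (0)
The last nonzero remainder n + 5 is already monic.

n + 5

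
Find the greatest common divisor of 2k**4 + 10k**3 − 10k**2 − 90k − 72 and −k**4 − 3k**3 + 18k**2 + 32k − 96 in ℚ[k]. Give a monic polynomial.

Repeated division with remainder:
  2k**4 + 10k**3 − 10k**2 − 90k − 72 = (−2)(−k**4 − 3k**3 + 18k**2 + 32k − 96) + (4k**3 + 26k**2 − 26k − 264)
  −k**4 − 3k**3 + 18k**2 + 32k − 96 = (−(1/4)k + 7/8)(4k**3 + 26k**2 − 26k − 264) + (−(45/4)k**2 − (45/4)k + 135)
  4k**3 + 26k**2 − 26k − 264 = (−(16/45)k − 88/45)(−(45/4)k**2 − (45/4)k + 135) + (0)
Last nonzero remainder: −(45/4)k**2 − (45/4)k + 135. Dividing through by −45/4 gives the monic gcd k**2 + k − 12.

k**2 + k − 12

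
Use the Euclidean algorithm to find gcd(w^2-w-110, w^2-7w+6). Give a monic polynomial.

1

Repeated division with remainder:
  w^2-w-110 = (w^2-7w+6) + (6w-116)
  w^2-7w+6 = ((1/6)w+37/18)(6w-116) + (2200/9)
  6w-116 = ((27/1100)w-261/550)(2200/9) + (0)
The last nonzero remainder is the constant 2200/9, so the polynomials are coprime and gcd = 1.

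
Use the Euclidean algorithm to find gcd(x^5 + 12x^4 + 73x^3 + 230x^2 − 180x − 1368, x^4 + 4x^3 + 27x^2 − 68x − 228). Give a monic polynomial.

x^2 + 5x + 38

Apply the Euclidean algorithm:
  x^5 + 12x^4 + 73x^3 + 230x^2 − 180x − 1368 = (x + 8)(x^4 + 4x^3 + 27x^2 − 68x − 228) + (14x^3 + 82x^2 + 592x + 456)
  x^4 + 4x^3 + 27x^2 − 68x − 228 = ((1/14)x − 13/98)(14x^3 + 82x^2 + 592x + 456) + (−(216/49)x^2 − (1080/49)x − 8208/49)
  14x^3 + 82x^2 + 592x + 456 = (−(343/108)x − 49/18)(−(216/49)x^2 − (1080/49)x − 8208/49) + (0)
Last nonzero remainder: −(216/49)x^2 − (1080/49)x − 8208/49. Dividing through by −216/49 gives the monic gcd x^2 + 5x + 38.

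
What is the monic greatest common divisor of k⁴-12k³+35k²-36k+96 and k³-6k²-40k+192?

Repeated division with remainder:
  k⁴-12k³+35k²-36k+96 = (k-6)(k³-6k²-40k+192) + (39k²-468k+1248)
  k³-6k²-40k+192 = ((1/39)k+2/13)(39k²-468k+1248) + (0)
Last nonzero remainder: 39k²-468k+1248. Dividing through by 39 gives the monic gcd k²-12k+32.

k²-12k+32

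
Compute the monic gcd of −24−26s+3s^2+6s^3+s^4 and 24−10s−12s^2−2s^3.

12+7s+s^2

Apply the Euclidean algorithm:
  s^4+6s^3+3s^2−26s−24 = (−(1/2)s)(−2s^3−12s^2−10s+24) + (−2s^2−14s−24)
  −2s^3−12s^2−10s+24 = (s−1)(−2s^2−14s−24) + (0)
Last nonzero remainder: −2s^2−14s−24. Dividing through by −2 gives the monic gcd s^2+7s+12.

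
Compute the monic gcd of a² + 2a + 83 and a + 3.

1

By polynomial division,
  a² + 2a + 83 = (a - 1)(a + 3) + (86)
  a + 3 = ((1/86)a + 3/86)(86) + (0)
The last nonzero remainder is the constant 86, so the polynomials are coprime and gcd = 1.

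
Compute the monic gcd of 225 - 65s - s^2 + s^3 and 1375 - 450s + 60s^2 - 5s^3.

Apply the Euclidean algorithm:
  s^3 - s^2 - 65s + 225 = (-1/5)(-5s^3 + 60s^2 - 450s + 1375) + (11s^2 - 155s + 500)
  -5s^3 + 60s^2 - 450s + 1375 = (-(5/11)s - 115/121)(11s^2 - 155s + 500) + (-(44775/121)s + 223875/121)
  11s^2 - 155s + 500 = (-(1331/44775)s + 484/1791)(-(44775/121)s + 223875/121) + (0)
Last nonzero remainder: -(44775/121)s + 223875/121. Dividing through by -44775/121 gives the monic gcd s - 5.

-5 + s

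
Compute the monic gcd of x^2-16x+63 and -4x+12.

Repeated division with remainder:
  x^2-16x+63 = (-(1/4)x+13/4)(-4x+12) + (24)
  -4x+12 = (-(1/6)x+1/2)(24) + (0)
The last nonzero remainder is the constant 24, so the polynomials are coprime and gcd = 1.

1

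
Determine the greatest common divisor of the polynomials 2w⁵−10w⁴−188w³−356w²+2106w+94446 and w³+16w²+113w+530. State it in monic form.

Apply the Euclidean algorithm:
  2w⁵−10w⁴−188w³−356w²+2106w+94446 = (2w²−42w+258)(w³+16w²+113w+530) + (−798w²−4788w−42294)
  w³+16w²+113w+530 = (−(1/798)w−5/399)(−798w²−4788w−42294) + (0)
Last nonzero remainder: −798w²−4788w−42294. Dividing through by −798 gives the monic gcd w²+6w+53.

w²+6w+53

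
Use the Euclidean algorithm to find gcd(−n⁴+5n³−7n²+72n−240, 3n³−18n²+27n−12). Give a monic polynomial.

n−4

Repeated division with remainder:
  −n⁴+5n³−7n²+72n−240 = (−(1/3)n−1/3)(3n³−18n²+27n−12) + (−4n²+77n−244)
  3n³−18n²+27n−12 = (−(3/4)n−159/16)(−4n²+77n−244) + ((9747/16)n−9747/4)
  −4n²+77n−244 = (−(64/9747)n+976/9747)((9747/16)n−9747/4) + (0)
Last nonzero remainder: (9747/16)n−9747/4. Dividing through by 9747/16 gives the monic gcd n−4.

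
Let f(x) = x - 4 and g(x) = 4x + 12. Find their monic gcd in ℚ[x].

1

Repeated division with remainder:
  x - 4 = (1/4)(4x + 12) + (-7)
  4x + 12 = (-(4/7)x - 12/7)(-7) + (0)
The last nonzero remainder is the constant -7, so the polynomials are coprime and gcd = 1.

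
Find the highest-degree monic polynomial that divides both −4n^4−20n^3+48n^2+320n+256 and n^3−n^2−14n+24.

n+4

Repeated division with remainder:
  −4n^4−20n^3+48n^2+320n+256 = (−4n−24)(n^3−n^2−14n+24) + (−32n^2+80n+832)
  n^3−n^2−14n+24 = (−(1/32)n−3/64)(−32n^2+80n+832) + ((63/4)n+63)
  −32n^2+80n+832 = (−(128/63)n+832/63)((63/4)n+63) + (0)
Last nonzero remainder: (63/4)n+63. Dividing through by 63/4 gives the monic gcd n+4.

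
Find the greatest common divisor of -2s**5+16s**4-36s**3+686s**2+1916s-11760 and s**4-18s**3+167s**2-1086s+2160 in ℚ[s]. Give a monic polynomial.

Apply the Euclidean algorithm:
  -2s**5+16s**4-36s**3+686s**2+1916s-11760 = (-2s-20)(s**4-18s**3+167s**2-1086s+2160) + (-62s**3+1854s**2-15484s+31440)
  s**4-18s**3+167s**2-1086s+2160 = (-(1/62)s-369/1922)(-62s**3+1854s**2-15484s+31440) + ((262548/961)s**2-(3413124/961)s+7876440/961)
  -62s**3+1854s**2-15484s+31440 = (-(29791/131274)s+251782/65637)((262548/961)s**2-(3413124/961)s+7876440/961) + (0)
Last nonzero remainder: (262548/961)s**2-(3413124/961)s+7876440/961. Dividing through by 262548/961 gives the monic gcd s**2-13s+30.

s**2-13s+30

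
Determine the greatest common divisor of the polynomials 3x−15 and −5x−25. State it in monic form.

1

By polynomial division,
  3x−15 = (−3/5)(−5x−25) + (−30)
  −5x−25 = ((1/6)x+5/6)(−30) + (0)
The last nonzero remainder is the constant −30, so the polynomials are coprime and gcd = 1.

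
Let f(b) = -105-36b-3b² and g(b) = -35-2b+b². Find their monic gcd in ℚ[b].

Repeated division with remainder:
  -3b²-36b-105 = (-3)(b²-2b-35) + (-42b-210)
  b²-2b-35 = (-(1/42)b+1/6)(-42b-210) + (0)
Last nonzero remainder: -42b-210. Dividing through by -42 gives the monic gcd b+5.

5+b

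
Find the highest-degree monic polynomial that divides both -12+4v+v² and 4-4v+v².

-2+v

By polynomial division,
  v²+4v-12 = (v²-4v+4) + (8v-16)
  v²-4v+4 = ((1/8)v-1/4)(8v-16) + (0)
Last nonzero remainder: 8v-16. Dividing through by 8 gives the monic gcd v-2.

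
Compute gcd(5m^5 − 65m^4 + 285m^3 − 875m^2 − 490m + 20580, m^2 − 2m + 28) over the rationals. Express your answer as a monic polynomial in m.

m^2 − 2m + 28

By polynomial division,
  5m^5 − 65m^4 + 285m^3 − 875m^2 − 490m + 20580 = (5m^3 − 55m^2 + 35m + 735)(m^2 − 2m + 28) + (0)
The last nonzero remainder m^2 − 2m + 28 is already monic.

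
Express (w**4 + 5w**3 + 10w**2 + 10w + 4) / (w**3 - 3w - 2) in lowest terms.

By polynomial division,
  w**4 + 5w**3 + 10w**2 + 10w + 4 = (w + 5)(w**3 - 3w - 2) + (13w**2 + 27w + 14)
  w**3 - 3w - 2 = ((1/13)w - 27/169)(13w**2 + 27w + 14) + ((40/169)w + 40/169)
  13w**2 + 27w + 14 = ((2197/40)w + 1183/20)((40/169)w + 40/169) + (0)
Last nonzero remainder: (40/169)w + 40/169. Dividing through by 40/169 gives the monic gcd w + 1.
Cancel w + 1 from numerator and denominator to get the reduced form.

(w**3 + 4w**2 + 6w + 4)/(w**2 - w - 2)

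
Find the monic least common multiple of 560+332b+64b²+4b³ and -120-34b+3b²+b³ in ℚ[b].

-840-358b-13b²+10b³+b⁴

Euclidean algorithm in ℚ[b]:
  4b³+64b²+332b+560 = (4)(b³+3b²-34b-120) + (52b²+468b+1040)
  b³+3b²-34b-120 = ((1/52)b-3/26)(52b²+468b+1040) + (0)
Last nonzero remainder: 52b²+468b+1040. Dividing through by 52 gives the monic gcd b²+9b+20.
Then lcm(f, g) = f·g / gcd(f, g); expanding and making the result monic gives the answer.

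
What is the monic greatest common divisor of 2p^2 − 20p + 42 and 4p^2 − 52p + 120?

p − 3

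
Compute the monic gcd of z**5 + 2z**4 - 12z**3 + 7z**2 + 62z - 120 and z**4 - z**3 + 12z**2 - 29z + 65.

z**2 - 3z + 5

Repeated division with remainder:
  z**5 + 2z**4 - 12z**3 + 7z**2 + 62z - 120 = (z + 3)(z**4 - z**3 + 12z**2 - 29z + 65) + (-21z**3 + 84z - 315)
  z**4 - z**3 + 12z**2 - 29z + 65 = (-(1/21)z + 1/21)(-21z**3 + 84z - 315) + (16z**2 - 48z + 80)
  -21z**3 + 84z - 315 = (-(21/16)z - 63/16)(16z**2 - 48z + 80) + (0)
Last nonzero remainder: 16z**2 - 48z + 80. Dividing through by 16 gives the monic gcd z**2 - 3z + 5.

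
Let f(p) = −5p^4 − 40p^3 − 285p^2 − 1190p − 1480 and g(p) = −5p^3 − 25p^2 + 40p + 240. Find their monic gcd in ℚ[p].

Euclidean algorithm in ℚ[p]:
  −5p^4 − 40p^3 − 285p^2 − 1190p − 1480 = (p + 3)(−5p^3 − 25p^2 + 40p + 240) + (−250p^2 − 1550p − 2200)
  −5p^3 − 25p^2 + 40p + 240 = ((1/50)p − 3/125)(−250p^2 − 1550p − 2200) + ((234/5)p + 936/5)
  −250p^2 − 1550p − 2200 = (−(625/117)p − 1375/117)((234/5)p + 936/5) + (0)
Last nonzero remainder: (234/5)p + 936/5. Dividing through by 234/5 gives the monic gcd p + 4.

p + 4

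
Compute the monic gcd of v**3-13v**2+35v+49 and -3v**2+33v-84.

Euclidean algorithm in ℚ[v]:
  v**3-13v**2+35v+49 = (-(1/3)v+2/3)(-3v**2+33v-84) + (-15v+105)
  -3v**2+33v-84 = ((1/5)v-4/5)(-15v+105) + (0)
Last nonzero remainder: -15v+105. Dividing through by -15 gives the monic gcd v-7.

v-7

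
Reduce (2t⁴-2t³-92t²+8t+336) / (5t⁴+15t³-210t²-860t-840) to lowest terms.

(2t-4)/(5t+10)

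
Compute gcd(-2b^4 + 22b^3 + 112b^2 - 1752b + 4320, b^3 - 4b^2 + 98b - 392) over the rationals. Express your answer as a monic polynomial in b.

b - 4

By polynomial division,
  -2b^4 + 22b^3 + 112b^2 - 1752b + 4320 = (-2b + 14)(b^3 - 4b^2 + 98b - 392) + (364b^2 - 3908b + 9808)
  b^3 - 4b^2 + 98b - 392 = ((1/364)b + 613/33124)(364b^2 - 3908b + 9808) + ((1187307/8281)b - 4749228/8281)
  364b^2 - 3908b + 9808 = ((3014284/1187307)b - 20305012/1187307)((1187307/8281)b - 4749228/8281) + (0)
Last nonzero remainder: (1187307/8281)b - 4749228/8281. Dividing through by 1187307/8281 gives the monic gcd b - 4.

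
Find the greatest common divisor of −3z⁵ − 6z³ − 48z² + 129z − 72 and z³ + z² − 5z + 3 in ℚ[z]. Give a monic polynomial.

z³ + z² − 5z + 3

Repeated division with remainder:
  −3z⁵ − 6z³ − 48z² + 129z − 72 = (−3z² + 3z − 24)(z³ + z² − 5z + 3) + (0)
The last nonzero remainder z³ + z² − 5z + 3 is already monic.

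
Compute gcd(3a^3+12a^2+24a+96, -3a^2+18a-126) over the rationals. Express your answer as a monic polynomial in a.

Euclidean algorithm in ℚ[a]:
  3a^3+12a^2+24a+96 = (-a-10)(-3a^2+18a-126) + (78a-1164)
  -3a^2+18a-126 = (-(1/26)a-58/169)(78a-1164) + (-88806/169)
  78a-1164 = (-(2197/14801)a+32786/14801)(-88806/169) + (0)
The last nonzero remainder is the constant -88806/169, so the polynomials are coprime and gcd = 1.

1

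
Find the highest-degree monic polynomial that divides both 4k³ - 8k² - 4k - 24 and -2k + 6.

k - 3

By polynomial division,
  4k³ - 8k² - 4k - 24 = (-2k² - 2k - 4)(-2k + 6) + (0)
Last nonzero remainder: -2k + 6. Dividing through by -2 gives the monic gcd k - 3.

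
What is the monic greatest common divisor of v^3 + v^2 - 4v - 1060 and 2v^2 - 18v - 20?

Euclidean algorithm in ℚ[v]:
  v^3 + v^2 - 4v - 1060 = ((1/2)v + 5)(2v^2 - 18v - 20) + (96v - 960)
  2v^2 - 18v - 20 = ((1/48)v + 1/48)(96v - 960) + (0)
Last nonzero remainder: 96v - 960. Dividing through by 96 gives the monic gcd v - 10.

v - 10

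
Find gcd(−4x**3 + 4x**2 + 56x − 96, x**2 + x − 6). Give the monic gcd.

x − 2

Apply the Euclidean algorithm:
  −4x**3 + 4x**2 + 56x − 96 = (−4x + 8)(x**2 + x − 6) + (24x − 48)
  x**2 + x − 6 = ((1/24)x + 1/8)(24x − 48) + (0)
Last nonzero remainder: 24x − 48. Dividing through by 24 gives the monic gcd x − 2.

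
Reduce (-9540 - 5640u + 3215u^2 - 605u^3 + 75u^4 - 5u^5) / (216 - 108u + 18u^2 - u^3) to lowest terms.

(265 + 245u - 15u^2 + 5u^3)/(-6 + u)

Euclidean algorithm in ℚ[u]:
  -5u^5 + 75u^4 - 605u^3 + 3215u^2 - 5640u - 9540 = (5u^2 + 15u + 335)(-u^3 + 18u^2 - 108u + 216) + (-2275u^2 + 27300u - 81900)
  -u^3 + 18u^2 - 108u + 216 = ((1/2275)u - 6/2275)(-2275u^2 + 27300u - 81900) + (0)
Last nonzero remainder: -2275u^2 + 27300u - 81900. Dividing through by -2275 gives the monic gcd u^2 - 12u + 36.
Cancel u^2 - 12u + 36 from numerator and denominator to get the reduced form.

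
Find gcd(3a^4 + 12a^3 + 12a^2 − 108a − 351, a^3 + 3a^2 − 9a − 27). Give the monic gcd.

Euclidean algorithm in ℚ[a]:
  3a^4 + 12a^3 + 12a^2 − 108a − 351 = (3a + 3)(a^3 + 3a^2 − 9a − 27) + (30a^2 − 270)
  a^3 + 3a^2 − 9a − 27 = ((1/30)a + 1/10)(30a^2 − 270) + (0)
Last nonzero remainder: 30a^2 − 270. Dividing through by 30 gives the monic gcd a^2 − 9.

a^2 − 9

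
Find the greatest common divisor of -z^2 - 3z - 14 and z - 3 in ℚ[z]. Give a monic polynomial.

1

Repeated division with remainder:
  -z^2 - 3z - 14 = (-z - 6)(z - 3) + (-32)
  z - 3 = (-(1/32)z + 3/32)(-32) + (0)
The last nonzero remainder is the constant -32, so the polynomials are coprime and gcd = 1.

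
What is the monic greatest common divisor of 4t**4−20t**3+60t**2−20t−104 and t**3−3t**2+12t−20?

By polynomial division,
  4t**4−20t**3+60t**2−20t−104 = (4t−8)(t**3−3t**2+12t−20) + (−12t**2+156t−264)
  t**3−3t**2+12t−20 = (−(1/12)t−5/6)(−12t**2+156t−264) + (120t−240)
  −12t**2+156t−264 = (−(1/10)t+11/10)(120t−240) + (0)
Last nonzero remainder: 120t−240. Dividing through by 120 gives the monic gcd t−2.

t−2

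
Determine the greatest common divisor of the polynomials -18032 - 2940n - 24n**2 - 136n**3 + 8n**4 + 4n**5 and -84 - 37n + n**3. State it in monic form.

-28 - 3n + n**2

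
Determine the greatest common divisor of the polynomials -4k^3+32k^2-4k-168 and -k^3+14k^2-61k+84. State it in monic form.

k^2-10k+21

Euclidean algorithm in ℚ[k]:
  -4k^3+32k^2-4k-168 = (4)(-k^3+14k^2-61k+84) + (-24k^2+240k-504)
  -k^3+14k^2-61k+84 = ((1/24)k-1/6)(-24k^2+240k-504) + (0)
Last nonzero remainder: -24k^2+240k-504. Dividing through by -24 gives the monic gcd k^2-10k+21.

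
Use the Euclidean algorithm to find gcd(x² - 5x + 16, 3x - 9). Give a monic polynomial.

1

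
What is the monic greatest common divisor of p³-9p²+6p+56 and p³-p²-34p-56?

By polynomial division,
  p³-9p²+6p+56 = (p³-p²-34p-56) + (-8p²+40p+112)
  p³-p²-34p-56 = (-(1/8)p-1/2)(-8p²+40p+112) + (0)
Last nonzero remainder: -8p²+40p+112. Dividing through by -8 gives the monic gcd p²-5p-14.

p²-5p-14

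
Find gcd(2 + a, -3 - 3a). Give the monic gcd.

Euclidean algorithm in ℚ[a]:
  a + 2 = (-1/3)(-3a - 3) + (1)
  -3a - 3 = (-3a - 3)(1) + (0)
The last nonzero remainder is the constant 1, so the polynomials are coprime and gcd = 1.

1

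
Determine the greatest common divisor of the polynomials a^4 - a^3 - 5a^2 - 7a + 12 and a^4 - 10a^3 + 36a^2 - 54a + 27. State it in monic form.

a^2 - 4a + 3

Repeated division with remainder:
  a^4 - a^3 - 5a^2 - 7a + 12 = (a^4 - 10a^3 + 36a^2 - 54a + 27) + (9a^3 - 41a^2 + 47a - 15)
  a^4 - 10a^3 + 36a^2 - 54a + 27 = ((1/9)a - 49/81)(9a^3 - 41a^2 + 47a - 15) + ((484/81)a^2 - (1936/81)a + 484/27)
  9a^3 - 41a^2 + 47a - 15 = ((729/484)a - 405/484)((484/81)a^2 - (1936/81)a + 484/27) + (0)
Last nonzero remainder: (484/81)a^2 - (1936/81)a + 484/27. Dividing through by 484/81 gives the monic gcd a^2 - 4a + 3.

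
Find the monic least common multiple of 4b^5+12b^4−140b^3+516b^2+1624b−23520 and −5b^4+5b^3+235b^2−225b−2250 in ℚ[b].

b^7+b^6−56b^5+154b^4+673b^3−8627b^2+5670b+88200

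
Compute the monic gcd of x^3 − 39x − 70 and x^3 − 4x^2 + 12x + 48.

x + 2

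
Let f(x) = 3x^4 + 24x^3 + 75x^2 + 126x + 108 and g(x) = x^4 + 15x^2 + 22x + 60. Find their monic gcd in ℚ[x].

x^2 + 2x + 4

Repeated division with remainder:
  3x^4 + 24x^3 + 75x^2 + 126x + 108 = (3)(x^4 + 15x^2 + 22x + 60) + (24x^3 + 30x^2 + 60x − 72)
  x^4 + 15x^2 + 22x + 60 = ((1/24)x − 5/96)(24x^3 + 30x^2 + 60x − 72) + ((225/16)x^2 + (225/8)x + 225/4)
  24x^3 + 30x^2 + 60x − 72 = ((128/75)x − 32/25)((225/16)x^2 + (225/8)x + 225/4) + (0)
Last nonzero remainder: (225/16)x^2 + (225/8)x + 225/4. Dividing through by 225/16 gives the monic gcd x^2 + 2x + 4.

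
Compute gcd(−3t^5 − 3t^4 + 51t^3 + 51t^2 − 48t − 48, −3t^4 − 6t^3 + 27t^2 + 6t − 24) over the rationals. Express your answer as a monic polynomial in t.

t^3 + 4t^2 − t − 4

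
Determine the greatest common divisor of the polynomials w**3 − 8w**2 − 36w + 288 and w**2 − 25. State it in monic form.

Repeated division with remainder:
  w**3 − 8w**2 − 36w + 288 = (w − 8)(w**2 − 25) + (−11w + 88)
  w**2 − 25 = (−(1/11)w − 8/11)(−11w + 88) + (39)
  −11w + 88 = (−(11/39)w + 88/39)(39) + (0)
The last nonzero remainder is the constant 39, so the polynomials are coprime and gcd = 1.

1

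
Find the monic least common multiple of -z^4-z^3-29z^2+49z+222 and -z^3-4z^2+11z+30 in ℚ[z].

z^5+6z^4+34z^3+96z^2-467z-1110

Apply the Euclidean algorithm:
  -z^4-z^3-29z^2+49z+222 = (z-3)(-z^3-4z^2+11z+30) + (-52z^2+52z+312)
  -z^3-4z^2+11z+30 = ((1/52)z+5/52)(-52z^2+52z+312) + (0)
Last nonzero remainder: -52z^2+52z+312. Dividing through by -52 gives the monic gcd z^2-z-6.
Then lcm(f, g) = f·g / gcd(f, g); expanding and making the result monic gives the answer.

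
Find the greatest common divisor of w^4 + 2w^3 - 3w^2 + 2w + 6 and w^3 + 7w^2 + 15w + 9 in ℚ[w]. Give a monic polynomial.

Euclidean algorithm in ℚ[w]:
  w^4 + 2w^3 - 3w^2 + 2w + 6 = (w - 5)(w^3 + 7w^2 + 15w + 9) + (17w^2 + 68w + 51)
  w^3 + 7w^2 + 15w + 9 = ((1/17)w + 3/17)(17w^2 + 68w + 51) + (0)
Last nonzero remainder: 17w^2 + 68w + 51. Dividing through by 17 gives the monic gcd w^2 + 4w + 3.

w^2 + 4w + 3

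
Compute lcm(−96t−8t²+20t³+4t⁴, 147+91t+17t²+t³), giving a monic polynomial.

Repeated division with remainder:
  4t⁴+20t³−8t²−96t = (4t−48)(t³+17t²+91t+147) + (444t²+3684t+7056)
  t³+17t²+91t+147 = ((1/444)t+161/8214)(444t²+3684t+7056) + ((3969/1369)t+11907/1369)
  444t²+3684t+7056 = ((202612/1323)t+21904/27)((3969/1369)t+11907/1369) + (0)
Last nonzero remainder: (3969/1369)t+11907/1369. Dividing through by 3969/1369 gives the monic gcd t+3.
Then lcm(f, g) = f·g / gcd(f, g); expanding and making the result monic gives the answer.

−1176t−434t²+193t³+117t⁴+19t⁵+t⁶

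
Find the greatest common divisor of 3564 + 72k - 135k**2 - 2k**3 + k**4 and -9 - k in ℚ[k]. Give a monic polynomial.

9 + k

Repeated division with remainder:
  k**4 - 2k**3 - 135k**2 + 72k + 3564 = (-k**3 + 11k**2 + 36k - 396)(-k - 9) + (0)
Last nonzero remainder: -k - 9. Dividing through by -1 gives the monic gcd k + 9.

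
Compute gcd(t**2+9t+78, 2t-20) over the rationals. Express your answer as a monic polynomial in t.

Apply the Euclidean algorithm:
  t**2+9t+78 = ((1/2)t+19/2)(2t-20) + (268)
  2t-20 = ((1/134)t-5/67)(268) + (0)
The last nonzero remainder is the constant 268, so the polynomials are coprime and gcd = 1.

1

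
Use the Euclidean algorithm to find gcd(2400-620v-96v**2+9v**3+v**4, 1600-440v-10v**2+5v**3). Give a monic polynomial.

-80+2v+v**2

By polynomial division,
  v**4+9v**3-96v**2-620v+2400 = ((1/5)v+11/5)(5v**3-10v**2-440v+1600) + (14v**2+28v-1120)
  5v**3-10v**2-440v+1600 = ((5/14)v-10/7)(14v**2+28v-1120) + (0)
Last nonzero remainder: 14v**2+28v-1120. Dividing through by 14 gives the monic gcd v**2+2v-80.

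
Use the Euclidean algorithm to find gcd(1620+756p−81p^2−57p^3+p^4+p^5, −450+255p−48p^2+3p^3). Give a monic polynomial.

30−11p+p^2

Apply the Euclidean algorithm:
  p^5+p^4−57p^3−81p^2+756p+1620 = ((1/3)p^2+(17/3)p+130/3)(3p^3−48p^2+255p−450) + (704p^2−7744p+21120)
  3p^3−48p^2+255p−450 = ((3/704)p−15/704)(704p^2−7744p+21120) + (0)
Last nonzero remainder: 704p^2−7744p+21120. Dividing through by 704 gives the monic gcd p^2−11p+30.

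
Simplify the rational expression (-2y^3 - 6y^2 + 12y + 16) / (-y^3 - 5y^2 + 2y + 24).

(2y + 2)/(y + 3)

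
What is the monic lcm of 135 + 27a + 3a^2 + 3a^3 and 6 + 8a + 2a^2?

Repeated division with remainder:
  3a^3 + 3a^2 + 27a + 135 = ((3/2)a − 9/2)(2a^2 + 8a + 6) + (54a + 162)
  2a^2 + 8a + 6 = ((1/27)a + 1/27)(54a + 162) + (0)
Last nonzero remainder: 54a + 162. Dividing through by 54 gives the monic gcd a + 3.
Then lcm(f, g) = f·g / gcd(f, g); expanding and making the result monic gives the answer.

45 + 54a + 10a^2 + 2a^3 + a^4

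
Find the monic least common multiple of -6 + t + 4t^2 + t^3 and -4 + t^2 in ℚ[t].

12 - 8t - 7t^2 + 2t^3 + t^4

Apply the Euclidean algorithm:
  t^3 + 4t^2 + t - 6 = (t + 4)(t^2 - 4) + (5t + 10)
  t^2 - 4 = ((1/5)t - 2/5)(5t + 10) + (0)
Last nonzero remainder: 5t + 10. Dividing through by 5 gives the monic gcd t + 2.
Then lcm(f, g) = f·g / gcd(f, g); expanding and making the result monic gives the answer.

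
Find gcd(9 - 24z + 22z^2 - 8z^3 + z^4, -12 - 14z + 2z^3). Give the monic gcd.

-3 + z

By polynomial division,
  z^4 - 8z^3 + 22z^2 - 24z + 9 = ((1/2)z - 4)(2z^3 - 14z - 12) + (29z^2 - 74z - 39)
  2z^3 - 14z - 12 = ((2/29)z + 148/841)(29z^2 - 74z - 39) + ((1440/841)z - 4320/841)
  29z^2 - 74z - 39 = ((24389/1440)z + 10933/1440)((1440/841)z - 4320/841) + (0)
Last nonzero remainder: (1440/841)z - 4320/841. Dividing through by 1440/841 gives the monic gcd z - 3.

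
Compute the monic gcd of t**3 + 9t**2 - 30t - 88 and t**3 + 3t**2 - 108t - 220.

t**2 + 13t + 22

Repeated division with remainder:
  t**3 + 9t**2 - 30t - 88 = (t**3 + 3t**2 - 108t - 220) + (6t**2 + 78t + 132)
  t**3 + 3t**2 - 108t - 220 = ((1/6)t - 5/3)(6t**2 + 78t + 132) + (0)
Last nonzero remainder: 6t**2 + 78t + 132. Dividing through by 6 gives the monic gcd t**2 + 13t + 22.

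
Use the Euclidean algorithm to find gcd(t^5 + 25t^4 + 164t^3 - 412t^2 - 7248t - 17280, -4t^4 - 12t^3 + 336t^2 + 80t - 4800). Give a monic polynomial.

By polynomial division,
  t^5 + 25t^4 + 164t^3 - 412t^2 - 7248t - 17280 = (-(1/4)t - 11/2)(-4t^4 - 12t^3 + 336t^2 + 80t - 4800) + (182t^3 + 1456t^2 - 8008t - 43680)
  -4t^4 - 12t^3 + 336t^2 + 80t - 4800 = (-(2/91)t + 10/91)(182t^3 + 1456t^2 - 8008t - 43680) + (0)
Last nonzero remainder: 182t^3 + 1456t^2 - 8008t - 43680. Dividing through by 182 gives the monic gcd t^3 + 8t^2 - 44t - 240.

t^3 + 8t^2 - 44t - 240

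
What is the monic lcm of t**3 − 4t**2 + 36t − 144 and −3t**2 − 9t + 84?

Apply the Euclidean algorithm:
  t**3 − 4t**2 + 36t − 144 = (−(1/3)t + 7/3)(−3t**2 − 9t + 84) + (85t − 340)
  −3t**2 − 9t + 84 = (−(3/85)t − 21/85)(85t − 340) + (0)
Last nonzero remainder: 85t − 340. Dividing through by 85 gives the monic gcd t − 4.
Then lcm(f, g) = f·g / gcd(f, g); expanding and making the result monic gives the answer.

t**4 + 3t**3 + 8t**2 + 108t − 1008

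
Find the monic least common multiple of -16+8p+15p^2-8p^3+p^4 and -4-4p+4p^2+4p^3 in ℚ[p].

-16-8p+23p^2+7p^3-7p^4+p^5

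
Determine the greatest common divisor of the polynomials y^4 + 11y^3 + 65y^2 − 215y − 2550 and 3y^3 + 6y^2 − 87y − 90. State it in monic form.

y^2 + y − 30

Repeated division with remainder:
  y^4 + 11y^3 + 65y^2 − 215y − 2550 = ((1/3)y + 3)(3y^3 + 6y^2 − 87y − 90) + (76y^2 + 76y − 2280)
  3y^3 + 6y^2 − 87y − 90 = ((3/76)y + 3/76)(76y^2 + 76y − 2280) + (0)
Last nonzero remainder: 76y^2 + 76y − 2280. Dividing through by 76 gives the monic gcd y^2 + y − 30.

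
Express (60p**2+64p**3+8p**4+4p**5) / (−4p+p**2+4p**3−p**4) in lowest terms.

(−60p−4p**2−4p**3)/(4−5p+p**2)

Euclidean algorithm in ℚ[p]:
  4p**5+8p**4+64p**3+60p**2 = (−4p−24)(−p**4+4p**3+p**2−4p) + (164p**3+68p**2−96p)
  −p**4+4p**3+p**2−4p = (−(1/164)p+181/6724)(164p**3+68p**2−96p) + (−(2380/1681)p**2−(2380/1681)p)
  164p**3+68p**2−96p = (−(68921/595)p+40344/595)(−(2380/1681)p**2−(2380/1681)p) + (0)
Last nonzero remainder: −(2380/1681)p**2−(2380/1681)p. Dividing through by −2380/1681 gives the monic gcd p**2+p.
Cancel p**2+p from numerator and denominator to get the reduced form.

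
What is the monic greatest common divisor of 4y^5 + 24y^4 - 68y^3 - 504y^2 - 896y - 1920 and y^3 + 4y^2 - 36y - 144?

By polynomial division,
  4y^5 + 24y^4 - 68y^3 - 504y^2 - 896y - 1920 = (4y^2 + 8y + 44)(y^3 + 4y^2 - 36y - 144) + (184y^2 + 1840y + 4416)
  y^3 + 4y^2 - 36y - 144 = ((1/184)y - 3/92)(184y^2 + 1840y + 4416) + (0)
Last nonzero remainder: 184y^2 + 1840y + 4416. Dividing through by 184 gives the monic gcd y^2 + 10y + 24.

y^2 + 10y + 24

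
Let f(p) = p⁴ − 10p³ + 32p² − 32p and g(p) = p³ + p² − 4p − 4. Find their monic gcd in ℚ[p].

p − 2

Repeated division with remainder:
  p⁴ − 10p³ + 32p² − 32p = (p − 11)(p³ + p² − 4p − 4) + (47p² − 72p − 44)
  p³ + p² − 4p − 4 = ((1/47)p + 119/2209)(47p² − 72p − 44) + ((1800/2209)p − 3600/2209)
  47p² − 72p − 44 = ((103823/1800)p + 24299/900)((1800/2209)p − 3600/2209) + (0)
Last nonzero remainder: (1800/2209)p − 3600/2209. Dividing through by 1800/2209 gives the monic gcd p − 2.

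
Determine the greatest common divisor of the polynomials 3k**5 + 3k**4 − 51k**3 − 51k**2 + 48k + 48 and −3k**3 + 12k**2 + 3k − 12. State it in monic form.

k**3 − 4k**2 − k + 4

Euclidean algorithm in ℚ[k]:
  3k**5 + 3k**4 − 51k**3 − 51k**2 + 48k + 48 = (−k**2 − 5k − 4)(−3k**3 + 12k**2 + 3k − 12) + (0)
Last nonzero remainder: −3k**3 + 12k**2 + 3k − 12. Dividing through by −3 gives the monic gcd k**3 − 4k**2 − k + 4.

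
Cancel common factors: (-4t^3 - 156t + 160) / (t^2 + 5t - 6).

Repeated division with remainder:
  -4t^3 - 156t + 160 = (-4t + 20)(t^2 + 5t - 6) + (-280t + 280)
  t^2 + 5t - 6 = (-(1/280)t - 3/140)(-280t + 280) + (0)
Last nonzero remainder: -280t + 280. Dividing through by -280 gives the monic gcd t - 1.
Cancel t - 1 from numerator and denominator to get the reduced form.

(-4t^2 - 4t - 160)/(t + 6)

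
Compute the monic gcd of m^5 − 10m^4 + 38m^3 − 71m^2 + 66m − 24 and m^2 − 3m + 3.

m^2 − 3m + 3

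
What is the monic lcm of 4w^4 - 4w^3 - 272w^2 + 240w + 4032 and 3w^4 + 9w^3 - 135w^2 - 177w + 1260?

w^6 - 9w^5 - 45w^4 + 589w^3 - 492w^2 - 7164w + 15120

Apply the Euclidean algorithm:
  4w^4 - 4w^3 - 272w^2 + 240w + 4032 = (4/3)(3w^4 + 9w^3 - 135w^2 - 177w + 1260) + (-16w^3 - 92w^2 + 476w + 2352)
  3w^4 + 9w^3 - 135w^2 - 177w + 1260 = (-(3/16)w + 33/64)(-16w^3 - 92w^2 + 476w + 2352) + ((27/16)w^2 + (297/16)w + 189/4)
  -16w^3 - 92w^2 + 476w + 2352 = (-(256/27)w + 448/9)((27/16)w^2 + (297/16)w + 189/4) + (0)
Last nonzero remainder: (27/16)w^2 + (297/16)w + 189/4. Dividing through by 27/16 gives the monic gcd w^2 + 11w + 28.
Then lcm(f, g) = f·g / gcd(f, g); expanding and making the result monic gives the answer.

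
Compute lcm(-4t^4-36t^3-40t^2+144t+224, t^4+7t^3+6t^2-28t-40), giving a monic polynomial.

t^5+14t^4+55t^3+14t^2-236t-280

Repeated division with remainder:
  -4t^4-36t^3-40t^2+144t+224 = (-4)(t^4+7t^3+6t^2-28t-40) + (-8t^3-16t^2+32t+64)
  t^4+7t^3+6t^2-28t-40 = (-(1/8)t-5/8)(-8t^3-16t^2+32t+64) + (0)
Last nonzero remainder: -8t^3-16t^2+32t+64. Dividing through by -8 gives the monic gcd t^3+2t^2-4t-8.
Then lcm(f, g) = f·g / gcd(f, g); expanding and making the result monic gives the answer.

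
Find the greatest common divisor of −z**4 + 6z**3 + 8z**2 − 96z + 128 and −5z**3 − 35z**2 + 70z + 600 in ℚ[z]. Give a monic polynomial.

Apply the Euclidean algorithm:
  −z**4 + 6z**3 + 8z**2 − 96z + 128 = ((1/5)z − 13/5)(−5z**3 − 35z**2 + 70z + 600) + (−97z**2 − 34z + 1688)
  −5z**3 − 35z**2 + 70z + 600 = ((5/97)z + 3225/9409)(−97z**2 − 34z + 1688) + (−(50400/9409)z + 201600/9409)
  −97z**2 − 34z + 1688 = ((912673/50400)z + 1985299/25200)(−(50400/9409)z + 201600/9409) + (0)
Last nonzero remainder: −(50400/9409)z + 201600/9409. Dividing through by −50400/9409 gives the monic gcd z − 4.

z − 4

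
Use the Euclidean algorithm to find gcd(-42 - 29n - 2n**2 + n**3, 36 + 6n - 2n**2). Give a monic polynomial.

Apply the Euclidean algorithm:
  n**3 - 2n**2 - 29n - 42 = (-(1/2)n - 1/2)(-2n**2 + 6n + 36) + (-8n - 24)
  -2n**2 + 6n + 36 = ((1/4)n - 3/2)(-8n - 24) + (0)
Last nonzero remainder: -8n - 24. Dividing through by -8 gives the monic gcd n + 3.

3 + n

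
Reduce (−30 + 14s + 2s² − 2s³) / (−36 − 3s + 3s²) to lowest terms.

(−10 + 8s − 2s²)/(−12 + 3s)

By polynomial division,
  −2s³ + 2s² + 14s − 30 = (−(2/3)s)(3s² − 3s − 36) + (−10s − 30)
  3s² − 3s − 36 = (−(3/10)s + 6/5)(−10s − 30) + (0)
Last nonzero remainder: −10s − 30. Dividing through by −10 gives the monic gcd s + 3.
Cancel s + 3 from numerator and denominator to get the reduced form.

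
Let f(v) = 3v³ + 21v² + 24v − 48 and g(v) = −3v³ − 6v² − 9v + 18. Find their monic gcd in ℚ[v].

Apply the Euclidean algorithm:
  3v³ + 21v² + 24v − 48 = (−1)(−3v³ − 6v² − 9v + 18) + (15v² + 15v − 30)
  −3v³ − 6v² − 9v + 18 = (−(1/5)v − 1/5)(15v² + 15v − 30) + (−12v + 12)
  15v² + 15v − 30 = (−(5/4)v − 5/2)(−12v + 12) + (0)
Last nonzero remainder: −12v + 12. Dividing through by −12 gives the monic gcd v − 1.

v − 1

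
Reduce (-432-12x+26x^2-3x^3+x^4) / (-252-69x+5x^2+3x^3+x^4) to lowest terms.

(36-2x+x^2)/(21+4x+x^2)

By polynomial division,
  x^4-3x^3+26x^2-12x-432 = (x^4+3x^3+5x^2-69x-252) + (-6x^3+21x^2+57x-180)
  x^4+3x^3+5x^2-69x-252 = (-(1/6)x-13/12)(-6x^3+21x^2+57x-180) + ((149/4)x^2-(149/4)x-447)
  -6x^3+21x^2+57x-180 = (-(24/149)x+60/149)((149/4)x^2-(149/4)x-447) + (0)
Last nonzero remainder: (149/4)x^2-(149/4)x-447. Dividing through by 149/4 gives the monic gcd x^2-x-12.
Cancel x^2-x-12 from numerator and denominator to get the reduced form.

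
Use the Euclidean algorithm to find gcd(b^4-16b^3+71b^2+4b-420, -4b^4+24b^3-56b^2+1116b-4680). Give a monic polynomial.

b^2-11b+30

Repeated division with remainder:
  b^4-16b^3+71b^2+4b-420 = (-1/4)(-4b^4+24b^3-56b^2+1116b-4680) + (-10b^3+57b^2+283b-1590)
  -4b^4+24b^3-56b^2+1116b-4680 = ((2/5)b-3/25)(-10b^3+57b^2+283b-1590) + (-(4059/25)b^2+(44649/25)b-24354/5)
  -10b^3+57b^2+283b-1590 = ((250/4059)b+1325/4059)(-(4059/25)b^2+(44649/25)b-24354/5) + (0)
Last nonzero remainder: -(4059/25)b^2+(44649/25)b-24354/5. Dividing through by -4059/25 gives the monic gcd b^2-11b+30.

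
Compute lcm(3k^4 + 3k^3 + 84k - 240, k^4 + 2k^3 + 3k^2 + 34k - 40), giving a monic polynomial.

k^5 - k^3 + 28k^2 - 108k + 80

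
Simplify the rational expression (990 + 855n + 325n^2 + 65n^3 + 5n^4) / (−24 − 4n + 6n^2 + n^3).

Apply the Euclidean algorithm:
  5n^4 + 65n^3 + 325n^2 + 855n + 990 = (5n + 35)(n^3 + 6n^2 − 4n − 24) + (135n^2 + 1115n + 1830)
  n^3 + 6n^2 − 4n − 24 = ((1/135)n − 61/3645)(135n^2 + 1115n + 1830) + ((805/729)n + 1610/243)
  135n^2 + 1115n + 1830 = ((19683/161)n + 44469/161)((805/729)n + 1610/243) + (0)
Last nonzero remainder: (805/729)n + 1610/243. Dividing through by 805/729 gives the monic gcd n + 6.
Cancel n + 6 from numerator and denominator to get the reduced form.

(165 + 115n + 35n^2 + 5n^3)/(−4 + n^2)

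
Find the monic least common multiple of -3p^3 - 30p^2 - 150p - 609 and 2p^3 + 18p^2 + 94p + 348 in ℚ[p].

By polynomial division,
  -3p^3 - 30p^2 - 150p - 609 = (-3/2)(2p^3 + 18p^2 + 94p + 348) + (-3p^2 - 9p - 87)
  2p^3 + 18p^2 + 94p + 348 = (-(2/3)p - 4)(-3p^2 - 9p - 87) + (0)
Last nonzero remainder: -3p^2 - 9p - 87. Dividing through by -3 gives the monic gcd p^2 + 3p + 29.
Then lcm(f, g) = f·g / gcd(f, g); expanding and making the result monic gives the answer.

p^4 + 16p^3 + 110p^2 + 503p + 1218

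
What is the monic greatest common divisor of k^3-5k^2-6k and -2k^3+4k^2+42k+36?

Apply the Euclidean algorithm:
  k^3-5k^2-6k = (-1/2)(-2k^3+4k^2+42k+36) + (-3k^2+15k+18)
  -2k^3+4k^2+42k+36 = ((2/3)k+2)(-3k^2+15k+18) + (0)
Last nonzero remainder: -3k^2+15k+18. Dividing through by -3 gives the monic gcd k^2-5k-6.

k^2-5k-6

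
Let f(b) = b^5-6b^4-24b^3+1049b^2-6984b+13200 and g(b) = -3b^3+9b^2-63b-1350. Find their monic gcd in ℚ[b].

Euclidean algorithm in ℚ[b]:
  b^5-6b^4-24b^3+1049b^2-6984b+13200 = (-(1/3)b^2+b+18)(-3b^3+9b^2-63b-1350) + (500b^2-4500b+37500)
  -3b^3+9b^2-63b-1350 = (-(3/500)b-9/250)(500b^2-4500b+37500) + (0)
Last nonzero remainder: 500b^2-4500b+37500. Dividing through by 500 gives the monic gcd b^2-9b+75.

b^2-9b+75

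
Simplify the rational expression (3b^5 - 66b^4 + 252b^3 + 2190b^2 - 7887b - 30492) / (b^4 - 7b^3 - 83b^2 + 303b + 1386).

(3b^3 - 42b^2 + 15b + 924)/(b^2 + b - 42)

Repeated division with remainder:
  3b^5 - 66b^4 + 252b^3 + 2190b^2 - 7887b - 30492 = (3b - 45)(b^4 - 7b^3 - 83b^2 + 303b + 1386) + (186b^3 - 2454b^2 + 1590b + 31878)
  b^4 - 7b^3 - 83b^2 + 303b + 1386 = ((1/186)b + 32/961)(186b^3 - 2454b^2 + 1590b + 31878) + (-(9450/961)b^2 + (75600/961)b + 311850/961)
  186b^3 - 2454b^2 + 1590b + 31878 = (-(29791/1575)b + 22103/225)(-(9450/961)b^2 + (75600/961)b + 311850/961) + (0)
Last nonzero remainder: -(9450/961)b^2 + (75600/961)b + 311850/961. Dividing through by -9450/961 gives the monic gcd b^2 - 8b - 33.
Cancel b^2 - 8b - 33 from numerator and denominator to get the reduced form.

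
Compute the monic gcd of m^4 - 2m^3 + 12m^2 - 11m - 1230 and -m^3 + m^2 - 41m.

Apply the Euclidean algorithm:
  m^4 - 2m^3 + 12m^2 - 11m - 1230 = (-m + 1)(-m^3 + m^2 - 41m) + (-30m^2 + 30m - 1230)
  -m^3 + m^2 - 41m = ((1/30)m)(-30m^2 + 30m - 1230) + (0)
Last nonzero remainder: -30m^2 + 30m - 1230. Dividing through by -30 gives the monic gcd m^2 - m + 41.

m^2 - m + 41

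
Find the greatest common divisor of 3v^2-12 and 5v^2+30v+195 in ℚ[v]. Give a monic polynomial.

1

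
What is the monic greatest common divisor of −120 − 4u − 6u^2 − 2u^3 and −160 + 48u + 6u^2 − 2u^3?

5 + u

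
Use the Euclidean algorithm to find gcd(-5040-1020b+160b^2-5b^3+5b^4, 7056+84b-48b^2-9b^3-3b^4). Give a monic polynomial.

Apply the Euclidean algorithm:
  5b^4-5b^3+160b^2-1020b-5040 = (-5/3)(-3b^4-9b^3-48b^2+84b+7056) + (-20b^3+80b^2-880b+6720)
  -3b^4-9b^3-48b^2+84b+7056 = ((3/20)b+21/20)(-20b^3+80b^2-880b+6720) + (0)
Last nonzero remainder: -20b^3+80b^2-880b+6720. Dividing through by -20 gives the monic gcd b^3-4b^2+44b-336.

-336+44b-4b^2+b^3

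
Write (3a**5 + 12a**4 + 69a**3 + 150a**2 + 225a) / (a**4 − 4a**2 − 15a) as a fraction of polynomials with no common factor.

(3a**2 + 3a + 45)/(a − 3)

By polynomial division,
  3a**5 + 12a**4 + 69a**3 + 150a**2 + 225a = (3a + 12)(a**4 − 4a**2 − 15a) + (81a**3 + 243a**2 + 405a)
  a**4 − 4a**2 − 15a = ((1/81)a − 1/27)(81a**3 + 243a**2 + 405a) + (0)
Last nonzero remainder: 81a**3 + 243a**2 + 405a. Dividing through by 81 gives the monic gcd a**3 + 3a**2 + 5a.
Cancel a**3 + 3a**2 + 5a from numerator and denominator to get the reduced form.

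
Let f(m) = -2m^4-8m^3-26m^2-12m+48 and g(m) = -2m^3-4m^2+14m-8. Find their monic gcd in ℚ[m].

m-1

Repeated division with remainder:
  -2m^4-8m^3-26m^2-12m+48 = (m+2)(-2m^3-4m^2+14m-8) + (-32m^2-32m+64)
  -2m^3-4m^2+14m-8 = ((1/16)m+1/16)(-32m^2-32m+64) + (12m-12)
  -32m^2-32m+64 = (-(8/3)m-16/3)(12m-12) + (0)
Last nonzero remainder: 12m-12. Dividing through by 12 gives the monic gcd m-1.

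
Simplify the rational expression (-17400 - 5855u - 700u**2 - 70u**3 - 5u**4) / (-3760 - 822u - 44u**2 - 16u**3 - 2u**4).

(435 + 5u + 5u**2)/(94 - 10u + 2u**2)

Apply the Euclidean algorithm:
  -5u**4 - 70u**3 - 700u**2 - 5855u - 17400 = (5/2)(-2u**4 - 16u**3 - 44u**2 - 822u - 3760) + (-30u**3 - 590u**2 - 3800u - 8000)
  -2u**4 - 16u**3 - 44u**2 - 822u - 3760 = ((1/15)u - 7/9)(-30u**3 - 590u**2 - 3800u - 8000) + (-(2246/9)u**2 - (29198/9)u - 89840/9)
  -30u**3 - 590u**2 - 3800u - 8000 = ((135/1123)u + 900/1123)(-(2246/9)u**2 - (29198/9)u - 89840/9) + (0)
Last nonzero remainder: -(2246/9)u**2 - (29198/9)u - 89840/9. Dividing through by -2246/9 gives the monic gcd u**2 + 13u + 40.
Cancel u**2 + 13u + 40 from numerator and denominator to get the reduced form.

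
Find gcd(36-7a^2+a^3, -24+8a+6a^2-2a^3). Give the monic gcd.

-6-a+a^2

By polynomial division,
  a^3-7a^2+36 = (-1/2)(-2a^3+6a^2+8a-24) + (-4a^2+4a+24)
  -2a^3+6a^2+8a-24 = ((1/2)a-1)(-4a^2+4a+24) + (0)
Last nonzero remainder: -4a^2+4a+24. Dividing through by -4 gives the monic gcd a^2-a-6.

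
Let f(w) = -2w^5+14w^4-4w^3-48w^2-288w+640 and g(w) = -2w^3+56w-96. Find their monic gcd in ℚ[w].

w^2-6w+8

Apply the Euclidean algorithm:
  -2w^5+14w^4-4w^3-48w^2-288w+640 = (w^2-7w+30)(-2w^3+56w-96) + (440w^2-2640w+3520)
  -2w^3+56w-96 = (-(1/220)w-3/110)(440w^2-2640w+3520) + (0)
Last nonzero remainder: 440w^2-2640w+3520. Dividing through by 440 gives the monic gcd w^2-6w+8.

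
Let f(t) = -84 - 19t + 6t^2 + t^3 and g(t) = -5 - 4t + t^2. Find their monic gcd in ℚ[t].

By polynomial division,
  t^3 + 6t^2 - 19t - 84 = (t + 10)(t^2 - 4t - 5) + (26t - 34)
  t^2 - 4t - 5 = ((1/26)t - 35/338)(26t - 34) + (-1440/169)
  26t - 34 = (-(2197/720)t + 2873/720)(-1440/169) + (0)
The last nonzero remainder is the constant -1440/169, so the polynomials are coprime and gcd = 1.

1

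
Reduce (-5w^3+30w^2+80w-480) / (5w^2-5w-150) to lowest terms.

(-w^2+16)/(w+5)

Repeated division with remainder:
  -5w^3+30w^2+80w-480 = (-w+5)(5w^2-5w-150) + (-45w+270)
  5w^2-5w-150 = (-(1/9)w-5/9)(-45w+270) + (0)
Last nonzero remainder: -45w+270. Dividing through by -45 gives the monic gcd w-6.
Cancel w-6 from numerator and denominator to get the reduced form.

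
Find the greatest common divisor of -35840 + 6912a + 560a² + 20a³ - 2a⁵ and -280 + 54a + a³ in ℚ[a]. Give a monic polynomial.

-280 + 54a + a³

Apply the Euclidean algorithm:
  -2a⁵ + 20a³ + 560a² + 6912a - 35840 = (-2a² + 128)(a³ + 54a - 280) + (0)
The last nonzero remainder a³ + 54a - 280 is already monic.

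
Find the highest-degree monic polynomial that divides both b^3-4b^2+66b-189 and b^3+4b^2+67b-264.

b-3

By polynomial division,
  b^3-4b^2+66b-189 = (b^3+4b^2+67b-264) + (-8b^2-b+75)
  b^3+4b^2+67b-264 = (-(1/8)b-31/64)(-8b^2-b+75) + ((4857/64)b-14571/64)
  -8b^2-b+75 = (-(512/4857)b-1600/4857)((4857/64)b-14571/64) + (0)
Last nonzero remainder: (4857/64)b-14571/64. Dividing through by 4857/64 gives the monic gcd b-3.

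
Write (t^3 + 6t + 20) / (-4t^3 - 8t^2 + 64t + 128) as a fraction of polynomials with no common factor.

(-t^2 + 2t - 10)/(4t^2 - 64)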